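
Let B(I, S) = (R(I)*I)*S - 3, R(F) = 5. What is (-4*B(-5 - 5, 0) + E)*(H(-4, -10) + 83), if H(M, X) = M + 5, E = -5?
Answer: 588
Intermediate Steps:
H(M, X) = 5 + M
B(I, S) = -3 + 5*I*S (B(I, S) = (5*I)*S - 3 = 5*I*S - 3 = -3 + 5*I*S)
(-4*B(-5 - 5, 0) + E)*(H(-4, -10) + 83) = (-4*(-3 + 5*(-5 - 5)*0) - 5)*((5 - 4) + 83) = (-4*(-3 + 5*(-10)*0) - 5)*(1 + 83) = (-4*(-3 + 0) - 5)*84 = (-4*(-3) - 5)*84 = (12 - 5)*84 = 7*84 = 588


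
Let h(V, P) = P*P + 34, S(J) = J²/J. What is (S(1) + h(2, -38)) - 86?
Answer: 1393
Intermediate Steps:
S(J) = J
h(V, P) = 34 + P² (h(V, P) = P² + 34 = 34 + P²)
(S(1) + h(2, -38)) - 86 = (1 + (34 + (-38)²)) - 86 = (1 + (34 + 1444)) - 86 = (1 + 1478) - 86 = 1479 - 86 = 1393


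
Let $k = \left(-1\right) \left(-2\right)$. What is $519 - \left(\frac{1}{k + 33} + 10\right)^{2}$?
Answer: $\frac{512574}{1225} \approx 418.43$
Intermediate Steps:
$k = 2$
$519 - \left(\frac{1}{k + 33} + 10\right)^{2} = 519 - \left(\frac{1}{2 + 33} + 10\right)^{2} = 519 - \left(\frac{1}{35} + 10\right)^{2} = 519 - \left(\frac{351}{35}\right)^{2} = 519 - \frac{123201}{1225} = \frac{512574}{1225}$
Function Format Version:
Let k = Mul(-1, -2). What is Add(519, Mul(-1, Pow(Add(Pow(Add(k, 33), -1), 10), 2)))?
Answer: Rational(512574, 1225) ≈ 418.43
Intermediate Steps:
k = 2
Add(519, Mul(-1, Pow(Add(Pow(Add(k, 33), -1), 10), 2))) = Add(519, Mul(-1, Pow(Add(Pow(Add(2, 33), -1), 10), 2))) = Add(519, Mul(-1, Pow(Add(Pow(35, -1), 10), 2))) = Add(519, Mul(-1, Pow(Add(Rational(1, 35), 10), 2))) = Add(519, Mul(-1, Pow(Rational(351, 35), 2))) = Add(519, Mul(-1, Rational(123201, 1225))) = Add(519, Rational(-123201, 1225)) = Rational(512574, 1225)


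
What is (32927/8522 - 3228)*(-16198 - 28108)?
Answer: 608677799617/4261 ≈ 1.4285e+8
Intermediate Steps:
(32927/8522 - 3228)*(-16198 - 28108) = (32927*(1/8522) - 3228)*(-44306) = (32927/8522 - 3228)*(-44306) = -27476089/8522*(-44306) = 608677799617/4261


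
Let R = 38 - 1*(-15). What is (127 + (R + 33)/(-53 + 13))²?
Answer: 6235009/400 ≈ 15588.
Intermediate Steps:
R = 53 (R = 38 + 15 = 53)
(127 + (R + 33)/(-53 + 13))² = (127 + (53 + 33)/(-53 + 13))² = (127 + 86/(-40))² = (127 + 86*(-1/40))² = (127 - 43/20)² = (2497/20)² = 6235009/400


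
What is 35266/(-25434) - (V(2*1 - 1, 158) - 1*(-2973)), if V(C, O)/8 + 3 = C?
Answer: -37621802/12717 ≈ -2958.4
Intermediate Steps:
V(C, O) = -24 + 8*C
35266/(-25434) - (V(2*1 - 1, 158) - 1*(-2973)) = 35266/(-25434) - ((-24 + 8*(2*1 - 1)) - 1*(-2973)) = 35266*(-1/25434) - ((-24 + 8*(2 - 1)) + 2973) = -17633/12717 - ((-24 + 8*1) + 2973) = -17633/12717 - ((-24 + 8) + 2973) = -17633/12717 - (-16 + 2973) = -17633/12717 - 1*2957 = -17633/12717 - 2957 = -37621802/12717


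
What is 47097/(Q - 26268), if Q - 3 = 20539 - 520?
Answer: -5233/694 ≈ -7.5403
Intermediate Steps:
Q = 20022 (Q = 3 + (20539 - 520) = 3 + 20019 = 20022)
47097/(Q - 26268) = 47097/(20022 - 26268) = 47097/(-6246) = 47097*(-1/6246) = -5233/694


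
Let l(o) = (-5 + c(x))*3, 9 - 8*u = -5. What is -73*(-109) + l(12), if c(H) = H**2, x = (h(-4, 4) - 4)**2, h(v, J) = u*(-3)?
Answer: 7655635/256 ≈ 29905.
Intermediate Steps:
u = 7/4 (u = 9/8 - 1/8*(-5) = 9/8 + 5/8 = 7/4 ≈ 1.7500)
h(v, J) = -21/4 (h(v, J) = (7/4)*(-3) = -21/4)
x = 1369/16 (x = (-21/4 - 4)**2 = (-37/4)**2 = 1369/16 ≈ 85.563)
l(o) = 5618643/256 (l(o) = (-5 + (1369/16)**2)*3 = (-5 + 1874161/256)*3 = (1872881/256)*3 = 5618643/256)
-73*(-109) + l(12) = -73*(-109) + 5618643/256 = 7957 + 5618643/256 = 7655635/256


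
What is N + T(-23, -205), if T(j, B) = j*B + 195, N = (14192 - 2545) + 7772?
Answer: 24329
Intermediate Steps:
N = 19419 (N = 11647 + 7772 = 19419)
T(j, B) = 195 + B*j (T(j, B) = B*j + 195 = 195 + B*j)
N + T(-23, -205) = 19419 + (195 - 205*(-23)) = 19419 + (195 + 4715) = 19419 + 4910 = 24329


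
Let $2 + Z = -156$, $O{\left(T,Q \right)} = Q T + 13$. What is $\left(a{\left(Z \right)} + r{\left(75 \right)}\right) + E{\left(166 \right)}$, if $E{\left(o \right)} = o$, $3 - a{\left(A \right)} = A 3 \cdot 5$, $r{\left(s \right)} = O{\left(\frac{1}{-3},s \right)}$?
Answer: $2527$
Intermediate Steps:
$O{\left(T,Q \right)} = 13 + Q T$
$r{\left(s \right)} = 13 - \frac{s}{3}$ ($r{\left(s \right)} = 13 + \frac{s}{-3} = 13 + s \left(- \frac{1}{3}\right) = 13 - \frac{s}{3}$)
$Z = -158$ ($Z = -2 - 156 = -158$)
$a{\left(A \right)} = 3 - 15 A$ ($a{\left(A \right)} = 3 - A 3 \cdot 5 = 3 - 3 A 5 = 3 - 15 A$)
$\left(a{\left(Z \right)} + r{\left(75 \right)}\right) + E{\left(166 \right)} = \left(\left(3 - -2370\right) + \left(13 - 25\right)\right) + 166 = \left(\left(3 + 2370\right) + \left(13 - 25\right)\right) + 166 = \left(2373 - 12\right) + 166 = 2361 + 166 = 2527$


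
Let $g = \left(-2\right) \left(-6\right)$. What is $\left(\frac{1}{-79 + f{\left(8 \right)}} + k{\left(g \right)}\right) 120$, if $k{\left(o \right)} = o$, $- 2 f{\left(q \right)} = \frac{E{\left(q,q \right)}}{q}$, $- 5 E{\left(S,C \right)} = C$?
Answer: $\frac{378320}{263} \approx 1438.5$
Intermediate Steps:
$g = 12$
$E{\left(S,C \right)} = - \frac{C}{5}$
$f{\left(q \right)} = \frac{1}{10}$ ($f{\left(q \right)} = - \frac{- \frac{q}{5} \frac{1}{q}}{2} = \left(- \frac{1}{2}\right) \left(- \frac{1}{5}\right) = \frac{1}{10}$)
$\left(\frac{1}{-79 + f{\left(8 \right)}} + k{\left(g \right)}\right) 120 = \left(\frac{1}{-79 + \frac{1}{10}} + 12\right) 120 = \left(\frac{1}{- \frac{789}{10}} + 12\right) 120 = \left(- \frac{10}{789} + 12\right) 120 = \frac{9458}{789} \cdot 120 = \frac{378320}{263}$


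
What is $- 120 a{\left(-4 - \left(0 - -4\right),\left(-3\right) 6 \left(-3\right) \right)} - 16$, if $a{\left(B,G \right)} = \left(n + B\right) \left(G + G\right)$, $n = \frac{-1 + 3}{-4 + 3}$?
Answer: $129584$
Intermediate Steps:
$n = -2$ ($n = \frac{2}{-1} = 2 \left(-1\right) = -2$)
$a{\left(B,G \right)} = 2 G \left(-2 + B\right)$ ($a{\left(B,G \right)} = \left(-2 + B\right) \left(G + G\right) = \left(-2 + B\right) 2 G = 2 G \left(-2 + B\right)$)
$- 120 a{\left(-4 - \left(0 - -4\right),\left(-3\right) 6 \left(-3\right) \right)} - 16 = - 120 \cdot 2 \left(-3\right) 6 \left(-3\right) \left(-2 - \left(4 + 4\right)\right) - 16 = - 120 \cdot 2 \left(\left(-18\right) \left(-3\right)\right) \left(-2 - 8\right) - 16 = - 120 \cdot 2 \cdot 54 \left(-2 - 8\right) - 16 = - 120 \cdot 2 \cdot 54 \left(-10\right) - 16 = \left(-120\right) \left(-1080\right) - 16 = 129600 - 16 = 129584$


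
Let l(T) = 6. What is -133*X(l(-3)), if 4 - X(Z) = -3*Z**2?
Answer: -14896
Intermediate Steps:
X(Z) = 4 + 3*Z**2 (X(Z) = 4 - (-3)*Z**2 = 4 + 3*Z**2)
-133*X(l(-3)) = -133*(4 + 3*6**2) = -133*(4 + 3*36) = -133*(4 + 108) = -133*112 = -14896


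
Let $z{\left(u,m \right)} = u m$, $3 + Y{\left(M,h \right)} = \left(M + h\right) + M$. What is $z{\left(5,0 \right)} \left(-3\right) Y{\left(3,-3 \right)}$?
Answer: $0$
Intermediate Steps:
$Y{\left(M,h \right)} = -3 + h + 2 M$ ($Y{\left(M,h \right)} = -3 + \left(\left(M + h\right) + M\right) = -3 + \left(h + 2 M\right) = -3 + h + 2 M$)
$z{\left(u,m \right)} = m u$
$z{\left(5,0 \right)} \left(-3\right) Y{\left(3,-3 \right)} = 0 \cdot 5 \left(-3\right) \left(-3 - 3 + 2 \cdot 3\right) = 0 \left(-3\right) \left(-3 - 3 + 6\right) = 0 \cdot 0 = 0$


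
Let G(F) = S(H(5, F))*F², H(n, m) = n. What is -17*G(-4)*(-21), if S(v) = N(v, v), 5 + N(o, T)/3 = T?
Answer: 0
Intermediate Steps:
N(o, T) = -15 + 3*T
S(v) = -15 + 3*v
G(F) = 0 (G(F) = (-15 + 3*5)*F² = (-15 + 15)*F² = 0*F² = 0)
-17*G(-4)*(-21) = -17*0*(-21) = 0*(-21) = 0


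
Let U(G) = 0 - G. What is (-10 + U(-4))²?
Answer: 36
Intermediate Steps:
U(G) = -G
(-10 + U(-4))² = (-10 - 1*(-4))² = (-10 + 4)² = (-6)² = 36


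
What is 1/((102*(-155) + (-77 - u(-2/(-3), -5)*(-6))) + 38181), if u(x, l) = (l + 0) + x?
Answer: 1/22268 ≈ 4.4908e-5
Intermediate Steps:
u(x, l) = l + x
1/((102*(-155) + (-77 - u(-2/(-3), -5)*(-6))) + 38181) = 1/((102*(-155) + (-77 - (-5 - 2/(-3))*(-6))) + 38181) = 1/((-15810 + (-77 - (-5 - 2*(-⅓))*(-6))) + 38181) = 1/((-15810 + (-77 - (-5 + ⅔)*(-6))) + 38181) = 1/((-15810 + (-77 - (-13)*(-6)/3)) + 38181) = 1/((-15810 + (-77 - 1*26)) + 38181) = 1/((-15810 + (-77 - 26)) + 38181) = 1/((-15810 - 103) + 38181) = 1/(-15913 + 38181) = 1/22268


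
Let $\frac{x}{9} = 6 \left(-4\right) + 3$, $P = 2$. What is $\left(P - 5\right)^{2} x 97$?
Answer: $-164997$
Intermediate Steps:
$x = -189$ ($x = 9 \left(6 \left(-4\right) + 3\right) = 9 \left(-24 + 3\right) = 9 \left(-21\right) = -189$)
$\left(P - 5\right)^{2} x 97 = \left(2 - 5\right)^{2} \left(-189\right) 97 = \left(-3\right)^{2} \left(-189\right) 97 = 9 \left(-189\right) 97 = \left(-1701\right) 97 = -164997$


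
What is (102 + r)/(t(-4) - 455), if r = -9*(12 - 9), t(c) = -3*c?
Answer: -75/443 ≈ -0.16930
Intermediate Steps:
r = -27 (r = -9*3 = -27)
(102 + r)/(t(-4) - 455) = (102 - 27)/(-3*(-4) - 455) = 75/(12 - 455) = 75/(-443) = 75*(-1/443) = -75/443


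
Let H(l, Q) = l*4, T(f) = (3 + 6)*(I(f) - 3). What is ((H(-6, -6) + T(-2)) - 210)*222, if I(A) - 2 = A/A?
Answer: -51948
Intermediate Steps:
I(A) = 3 (I(A) = 2 + A/A = 2 + 1 = 3)
T(f) = 0 (T(f) = (3 + 6)*(3 - 3) = 9*0 = 0)
H(l, Q) = 4*l
((H(-6, -6) + T(-2)) - 210)*222 = ((4*(-6) + 0) - 210)*222 = ((-24 + 0) - 210)*222 = (-24 - 210)*222 = -234*222 = -51948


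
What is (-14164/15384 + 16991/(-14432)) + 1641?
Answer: 45484014227/27752736 ≈ 1638.9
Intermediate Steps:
(-14164/15384 + 16991/(-14432)) + 1641 = (-14164*1/15384 + 16991*(-1/14432)) + 1641 = (-3541/3846 - 16991/14432) + 1641 = -58225549/27752736 + 1641 = 45484014227/27752736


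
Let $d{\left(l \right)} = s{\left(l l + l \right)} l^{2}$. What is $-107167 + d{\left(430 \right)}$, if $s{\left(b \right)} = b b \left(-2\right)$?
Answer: $-12701597851327167$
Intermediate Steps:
$s{\left(b \right)} = - 2 b^{2}$ ($s{\left(b \right)} = b^{2} \left(-2\right) = - 2 b^{2}$)
$d{\left(l \right)} = - 2 l^{2} \left(l + l^{2}\right)^{2}$ ($d{\left(l \right)} = - 2 \left(l l + l\right)^{2} l^{2} = - 2 \left(l^{2} + l\right)^{2} l^{2} = - 2 \left(l + l^{2}\right)^{2} l^{2} = - 2 l^{2} \left(l + l^{2}\right)^{2}$)
$-107167 + d{\left(430 \right)} = -107167 - 2 \cdot 430^{4} \left(1 + 430\right)^{2} = -107167 - 68376020000 \cdot 431^{2} = -107167 - 68376020000 \cdot 185761 = -107167 - 12701597851220000 = -12701597851327167$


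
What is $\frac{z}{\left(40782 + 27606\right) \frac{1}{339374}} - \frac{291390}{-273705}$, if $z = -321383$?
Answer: $- \frac{995090669654243}{623937918} \approx -1.5949 \cdot 10^{6}$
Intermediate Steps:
$\frac{z}{\left(40782 + 27606\right) \frac{1}{339374}} - \frac{291390}{-273705} = - \frac{321383}{\left(40782 + 27606\right) \frac{1}{339374}} - \frac{291390}{-273705} = - \frac{321383}{68388 \cdot \frac{1}{339374}} - - \frac{19426}{18247} = - \frac{321383}{\frac{34194}{169687}} + \frac{19426}{18247} = \left(-321383\right) \frac{169687}{34194} + \frac{19426}{18247} = - \frac{54534517121}{34194} + \frac{19426}{18247} = - \frac{995090669654243}{623937918}$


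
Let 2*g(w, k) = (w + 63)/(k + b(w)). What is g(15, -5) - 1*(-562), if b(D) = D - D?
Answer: 2771/5 ≈ 554.20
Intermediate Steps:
b(D) = 0
g(w, k) = (63 + w)/(2*k) (g(w, k) = ((w + 63)/(k + 0))/2 = ((63 + w)/k)/2 = (63 + w)/(2*k))
g(15, -5) - 1*(-562) = (1/2)*(63 + 15)/(-5) - 1*(-562) = (1/2)*(-1/5)*78 + 562 = -39/5 + 562 = 2771/5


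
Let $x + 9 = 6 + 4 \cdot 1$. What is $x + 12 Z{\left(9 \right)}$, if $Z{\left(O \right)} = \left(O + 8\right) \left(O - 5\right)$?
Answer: $817$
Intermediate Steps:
$Z{\left(O \right)} = \left(-5 + O\right) \left(8 + O\right)$ ($Z{\left(O \right)} = \left(8 + O\right) \left(-5 + O\right) = \left(-5 + O\right) \left(8 + O\right)$)
$x = 1$ ($x = -9 + \left(6 + 4 \cdot 1\right) = -9 + \left(6 + 4\right) = -9 + 10 = 1$)
$x + 12 Z{\left(9 \right)} = 1 + 12 \left(-40 + 9^{2} + 3 \cdot 9\right) = 1 + 12 \left(-40 + 81 + 27\right) = 1 + 12 \cdot 68 = 1 + 816 = 817$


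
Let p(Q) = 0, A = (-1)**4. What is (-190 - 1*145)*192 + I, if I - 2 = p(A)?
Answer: -64318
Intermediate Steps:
A = 1
I = 2 (I = 2 + 0 = 2)
(-190 - 1*145)*192 + I = (-190 - 1*145)*192 + 2 = (-190 - 145)*192 + 2 = -335*192 + 2 = -64320 + 2 = -64318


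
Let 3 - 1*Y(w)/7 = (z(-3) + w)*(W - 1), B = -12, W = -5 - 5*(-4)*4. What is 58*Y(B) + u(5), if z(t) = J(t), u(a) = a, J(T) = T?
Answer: 451883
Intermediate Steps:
z(t) = t
W = 75 (W = -5 + 20*4 = -5 + 80 = 75)
Y(w) = 1575 - 518*w (Y(w) = 21 - 7*(-3 + w)*(75 - 1) = 21 - 7*(-3 + w)*74 = 21 - 7*(-222 + 74*w) = 21 + (1554 - 518*w) = 1575 - 518*w)
58*Y(B) + u(5) = 58*(1575 - 518*(-12)) + 5 = 58*(1575 + 6216) + 5 = 58*7791 + 5 = 451878 + 5 = 451883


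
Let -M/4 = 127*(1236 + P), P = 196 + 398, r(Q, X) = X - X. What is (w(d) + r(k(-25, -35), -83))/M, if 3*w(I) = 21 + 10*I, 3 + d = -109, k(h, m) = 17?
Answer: 1099/2788920 ≈ 0.00039406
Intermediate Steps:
r(Q, X) = 0
d = -112 (d = -3 - 109 = -112)
P = 594
w(I) = 7 + 10*I/3 (w(I) = (21 + 10*I)/3 = 7 + 10*I/3)
M = -929640 (M = -508*(1236 + 594) = -508*1830 = -4*232410 = -929640)
(w(d) + r(k(-25, -35), -83))/M = ((7 + (10/3)*(-112)) + 0)/(-929640) = ((7 - 1120/3) + 0)*(-1/929640) = (-1099/3 + 0)*(-1/929640) = -1099/3*(-1/929640) = 1099/2788920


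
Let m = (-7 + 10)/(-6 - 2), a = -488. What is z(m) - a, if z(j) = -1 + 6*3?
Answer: 505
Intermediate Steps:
m = -3/8 (m = 3/(-8) = 3*(-1/8) = -3/8 ≈ -0.37500)
z(j) = 17 (z(j) = -1 + 18 = 17)
z(m) - a = 17 - 1*(-488) = 17 + 488 = 505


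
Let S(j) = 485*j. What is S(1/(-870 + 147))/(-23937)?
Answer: 485/17306451 ≈ 2.8024e-5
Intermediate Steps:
S(1/(-870 + 147))/(-23937) = (485/(-870 + 147))/(-23937) = (485/(-723))*(-1/23937) = (485*(-1/723))*(-1/23937) = -485/723*(-1/23937) = 485/17306451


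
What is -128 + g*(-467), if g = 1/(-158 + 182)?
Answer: -3539/24 ≈ -147.46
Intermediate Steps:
g = 1/24 ≈ 0.041667
-128 + g*(-467) = -128 + (1/24)*(-467) = -128 - 467/24 = -3539/24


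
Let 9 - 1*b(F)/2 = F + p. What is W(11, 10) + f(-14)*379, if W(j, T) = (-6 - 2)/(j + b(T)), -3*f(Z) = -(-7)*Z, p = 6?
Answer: 37150/3 ≈ 12383.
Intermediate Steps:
b(F) = 6 - 2*F (b(F) = 18 - 2*(F + 6) = 18 - 2*(6 + F) = 18 + (-12 - 2*F) = 6 - 2*F)
f(Z) = -7*Z/3 (f(Z) = -(-1)*(-7*Z)/3 = -7*Z/3)
W(j, T) = -8/(6 + j - 2*T) (W(j, T) = (-6 - 2)/(j + (6 - 2*T)) = -8/(6 + j - 2*T))
W(11, 10) + f(-14)*379 = -8/(6 + 11 - 2*10) - 7/3*(-14)*379 = -8/(6 + 11 - 20) + (98/3)*379 = -8/(-3) + 37142/3 = -8*(-⅓) + 37142/3 = 8/3 + 37142/3 = 37150/3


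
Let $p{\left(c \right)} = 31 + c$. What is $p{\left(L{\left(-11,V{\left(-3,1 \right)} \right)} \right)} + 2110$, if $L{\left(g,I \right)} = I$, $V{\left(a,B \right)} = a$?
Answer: $2138$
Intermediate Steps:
$p{\left(L{\left(-11,V{\left(-3,1 \right)} \right)} \right)} + 2110 = \left(31 - 3\right) + 2110 = 28 + 2110 = 2138$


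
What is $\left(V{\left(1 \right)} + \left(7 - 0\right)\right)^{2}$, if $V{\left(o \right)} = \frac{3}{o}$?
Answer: $100$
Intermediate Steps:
$\left(V{\left(1 \right)} + \left(7 - 0\right)\right)^{2} = \left(\frac{3}{1} + \left(7 - 0\right)\right)^{2} = \left(3 \cdot 1 + \left(7 + 0\right)\right)^{2} = \left(3 + 7\right)^{2} = 10^{2} = 100$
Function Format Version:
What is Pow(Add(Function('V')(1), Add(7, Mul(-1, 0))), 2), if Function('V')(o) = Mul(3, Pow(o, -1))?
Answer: 100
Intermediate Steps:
Pow(Add(Function('V')(1), Add(7, Mul(-1, 0))), 2) = Pow(Add(Mul(3, Pow(1, -1)), Add(7, Mul(-1, 0))), 2) = Pow(Add(Mul(3, 1), Add(7, 0)), 2) = Pow(Add(3, 7), 2) = Pow(10, 2) = 100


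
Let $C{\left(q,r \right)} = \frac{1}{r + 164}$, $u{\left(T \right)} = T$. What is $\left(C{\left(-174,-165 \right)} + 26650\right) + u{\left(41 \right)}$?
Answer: $26690$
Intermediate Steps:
$C{\left(q,r \right)} = \frac{1}{164 + r}$
$\left(C{\left(-174,-165 \right)} + 26650\right) + u{\left(41 \right)} = \left(\frac{1}{164 - 165} + 26650\right) + 41 = \left(\frac{1}{-1} + 26650\right) + 41 = \left(-1 + 26650\right) + 41 = 26649 + 41 = 26690$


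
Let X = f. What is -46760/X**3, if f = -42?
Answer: 835/1323 ≈ 0.63114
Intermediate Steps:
X = -42
-46760/X**3 = -46760/((-42)**3) = -46760/(-74088) = -46760*(-1/74088) = 835/1323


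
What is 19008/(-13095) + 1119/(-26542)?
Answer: -19228283/12872870 ≈ -1.4937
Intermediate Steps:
19008/(-13095) + 1119/(-26542) = 19008*(-1/13095) + 1119*(-1/26542) = -704/485 - 1119/26542 = -19228283/12872870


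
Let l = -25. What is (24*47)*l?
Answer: -28200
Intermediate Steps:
(24*47)*l = (24*47)*(-25) = 1128*(-25) = -28200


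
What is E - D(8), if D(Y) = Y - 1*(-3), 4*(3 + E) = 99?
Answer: 43/4 ≈ 10.750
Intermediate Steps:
E = 87/4 (E = -3 + (¼)*99 = -3 + 99/4 = 87/4 ≈ 21.750)
D(Y) = 3 + Y (D(Y) = Y + 3 = 3 + Y)
E - D(8) = 87/4 - (3 + 8) = 87/4 - 1*11 = 87/4 - 11 = 43/4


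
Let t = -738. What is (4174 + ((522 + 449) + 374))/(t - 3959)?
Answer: -5519/4697 ≈ -1.1750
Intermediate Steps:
(4174 + ((522 + 449) + 374))/(t - 3959) = (4174 + ((522 + 449) + 374))/(-738 - 3959) = (4174 + (971 + 374))/(-4697) = (4174 + 1345)*(-1/4697) = 5519*(-1/4697) = -5519/4697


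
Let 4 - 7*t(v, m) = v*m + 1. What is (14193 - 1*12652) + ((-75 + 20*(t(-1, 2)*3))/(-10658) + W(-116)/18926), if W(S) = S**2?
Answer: 1088444805041/705996578 ≈ 1541.7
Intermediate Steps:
t(v, m) = 3/7 - m*v/7 (t(v, m) = 4/7 - (v*m + 1)/7 = 4/7 - (m*v + 1)/7 = 4/7 - (1 + m*v)/7 = 4/7 + (-1/7 - m*v/7) = 3/7 - m*v/7)
(14193 - 1*12652) + ((-75 + 20*(t(-1, 2)*3))/(-10658) + W(-116)/18926) = (14193 - 1*12652) + ((-75 + 20*((3/7 - 1/7*2*(-1))*3))/(-10658) + (-116)**2/18926) = (14193 - 12652) + ((-75 + 20*((3/7 + 2/7)*3))*(-1/10658) + 13456*(1/18926)) = 1541 + ((-75 + 20*((5/7)*3))*(-1/10658) + 6728/9463) = 1541 + ((-75 + 20*(15/7))*(-1/10658) + 6728/9463) = 1541 + ((-75 + 300/7)*(-1/10658) + 6728/9463) = 1541 + (-225/7*(-1/10658) + 6728/9463) = 1541 + (225/74606 + 6728/9463) = 1541 + 504078343/705996578 = 1088444805041/705996578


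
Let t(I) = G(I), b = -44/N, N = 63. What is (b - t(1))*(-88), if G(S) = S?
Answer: 9416/63 ≈ 149.46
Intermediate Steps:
b = -44/63 ≈ -0.69841
t(I) = I
(b - t(1))*(-88) = (-44/63 - 1*1)*(-88) = (-44/63 - 1)*(-88) = -107/63*(-88) = 9416/63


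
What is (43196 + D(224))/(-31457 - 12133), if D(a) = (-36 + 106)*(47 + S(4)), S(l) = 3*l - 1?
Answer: -7876/7265 ≈ -1.0841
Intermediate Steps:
S(l) = -1 + 3*l
D(a) = 4060 (D(a) = (-36 + 106)*(47 + (-1 + 3*4)) = 70*(47 + (-1 + 12)) = 70*(47 + 11) = 70*58 = 4060)
(43196 + D(224))/(-31457 - 12133) = (43196 + 4060)/(-31457 - 12133) = 47256/(-43590) = 47256*(-1/43590) = -7876/7265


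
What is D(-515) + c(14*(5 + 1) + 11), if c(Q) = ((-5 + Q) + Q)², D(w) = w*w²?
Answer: -136556650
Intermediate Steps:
D(w) = w³
c(Q) = (-5 + 2*Q)²
D(-515) + c(14*(5 + 1) + 11) = (-515)³ + (-5 + 2*(14*(5 + 1) + 11))² = -136590875 + (-5 + 2*(14*6 + 11))² = -136590875 + (-5 + 2*(84 + 11))² = -136590875 + (-5 + 2*95)² = -136590875 + (-5 + 190)² = -136590875 + 185² = -136590875 + 34225 = -136556650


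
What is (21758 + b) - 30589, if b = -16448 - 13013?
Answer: -38292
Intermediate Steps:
b = -29461
(21758 + b) - 30589 = (21758 - 29461) - 30589 = -7703 - 30589 = -38292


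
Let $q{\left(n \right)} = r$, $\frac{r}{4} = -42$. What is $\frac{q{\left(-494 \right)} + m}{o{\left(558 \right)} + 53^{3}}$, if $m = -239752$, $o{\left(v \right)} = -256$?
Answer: $- \frac{239920}{148621} \approx -1.6143$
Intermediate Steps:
$r = -168$ ($r = 4 \left(-42\right) = -168$)
$q{\left(n \right)} = -168$
$\frac{q{\left(-494 \right)} + m}{o{\left(558 \right)} + 53^{3}} = \frac{-168 - 239752}{-256 + 53^{3}} = - \frac{239920}{-256 + 148877} = - \frac{239920}{148621}$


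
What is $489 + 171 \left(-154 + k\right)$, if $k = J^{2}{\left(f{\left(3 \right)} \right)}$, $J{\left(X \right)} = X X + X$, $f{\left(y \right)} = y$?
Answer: $-1221$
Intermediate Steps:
$J{\left(X \right)} = X + X^{2}$ ($J{\left(X \right)} = X^{2} + X = X + X^{2}$)
$k = 144$ ($k = \left(3 \left(1 + 3\right)\right)^{2} = \left(3 \cdot 4\right)^{2} = 12^{2} = 144$)
$489 + 171 \left(-154 + k\right) = 489 + 171 \left(-154 + 144\right) = 489 + 171 \left(-10\right) = 489 - 1710 = -1221$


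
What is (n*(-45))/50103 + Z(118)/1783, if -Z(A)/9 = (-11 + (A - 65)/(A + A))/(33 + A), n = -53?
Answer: 16965243749/353721546196 ≈ 0.047962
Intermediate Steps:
Z(A) = -9*(-11 + (-65 + A)/(2*A))/(33 + A) (Z(A) = -9*(-11 + (A - 65)/(A + A))/(33 + A) = -9*(-11 + (-65 + A)/((2*A)))/(33 + A) = -9*(-11 + (-65 + A)*(1/(2*A)))/(33 + A) = -9*(-11 + (-65 + A)/(2*A))/(33 + A))
(n*(-45))/50103 + Z(118)/1783 = -53*(-45)/50103 + ((9/2)*(65 + 21*118)/(118*(33 + 118)))/1783 = 2385*(1/50103) + ((9/2)*(1/118)*(65 + 2478)/151)*(1/1783) = 265/5567 + ((9/2)*(1/118)*(1/151)*2543)*(1/1783) = 265/5567 + (22887/35636)*(1/1783) = 265/5567 + 22887/63538988 = 16965243749/353721546196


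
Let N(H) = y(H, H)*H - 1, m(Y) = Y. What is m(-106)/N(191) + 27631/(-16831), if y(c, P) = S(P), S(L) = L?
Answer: -504881483/306997440 ≈ -1.6446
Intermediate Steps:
y(c, P) = P
N(H) = -1 + H² (N(H) = H*H - 1 = H² - 1 = -1 + H²)
m(-106)/N(191) + 27631/(-16831) = -106/(-1 + 191²) + 27631/(-16831) = -106/(-1 + 36481) + 27631*(-1/16831) = -106/36480 - 27631/16831 = -106*1/36480 - 27631/16831 = -53/18240 - 27631/16831 = -504881483/306997440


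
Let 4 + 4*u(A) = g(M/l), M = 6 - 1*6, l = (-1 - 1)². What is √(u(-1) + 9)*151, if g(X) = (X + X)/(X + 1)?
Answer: 302*√2 ≈ 427.09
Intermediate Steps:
l = 4 (l = (-2)² = 4)
M = 0 (M = 6 - 6 = 0)
g(X) = 2*X/(1 + X) (g(X) = (2*X)/(1 + X) = 2*X/(1 + X))
u(A) = -1 (u(A) = -1 + (2*(0/4)/(1 + 0/4))/4 = -1 + (2*(0*(¼))/(1 + 0*(¼)))/4 = -1 + (2*0/(1 + 0))/4 = -1 + (2*0/1)/4 = -1 + (2*0*1)/4 = -1 + (¼)*0 = -1 + 0 = -1)
√(u(-1) + 9)*151 = √(-1 + 9)*151 = √8*151 = (2*√2)*151 = 302*√2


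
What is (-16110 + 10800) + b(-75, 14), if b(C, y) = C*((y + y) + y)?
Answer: -8460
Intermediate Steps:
b(C, y) = 3*C*y (b(C, y) = C*(2*y + y) = C*(3*y) = 3*C*y)
(-16110 + 10800) + b(-75, 14) = (-16110 + 10800) + 3*(-75)*14 = -5310 - 3150 = -8460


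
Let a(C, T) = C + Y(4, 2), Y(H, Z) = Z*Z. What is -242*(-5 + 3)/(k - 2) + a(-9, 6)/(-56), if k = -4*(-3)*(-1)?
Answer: -1931/56 ≈ -34.482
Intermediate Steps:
Y(H, Z) = Z²
k = -12 (k = 12*(-1) = -12)
a(C, T) = 4 + C (a(C, T) = C + 2² = C + 4 = 4 + C)
-242*(-5 + 3)/(k - 2) + a(-9, 6)/(-56) = -242*(-5 + 3)/(-12 - 2) + (4 - 9)/(-56) = -242/((-14/(-2))) - 5*(-1/56) = -242/((-14*(-½))) + 5/56 = -242/7 + 5/56 = -1931/56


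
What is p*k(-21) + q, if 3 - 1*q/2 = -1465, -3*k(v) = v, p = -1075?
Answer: -4589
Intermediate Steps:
k(v) = -v/3
q = 2936 (q = 6 - 2*(-1465) = 6 + 2930 = 2936)
p*k(-21) + q = -(-1075)*(-21)/3 + 2936 = -1075*7 + 2936 = -7525 + 2936 = -4589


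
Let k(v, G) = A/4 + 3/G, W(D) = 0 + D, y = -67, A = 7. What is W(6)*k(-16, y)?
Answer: 1371/134 ≈ 10.231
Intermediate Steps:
W(D) = D
k(v, G) = 7/4 + 3/G
W(6)*k(-16, y) = 6*(7/4 + 3/(-67)) = 6*(7/4 + 3*(-1/67)) = 6*(7/4 - 3/67) = 6*(457/268) = 1371/134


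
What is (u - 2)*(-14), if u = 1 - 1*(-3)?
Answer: -28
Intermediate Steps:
u = 4 (u = 1 + 3 = 4)
(u - 2)*(-14) = (4 - 2)*(-14) = 2*(-14) = -28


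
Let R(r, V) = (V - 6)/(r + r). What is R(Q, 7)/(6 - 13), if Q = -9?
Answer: 1/126 ≈ 0.0079365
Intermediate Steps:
R(r, V) = (-6 + V)/(2*r) (R(r, V) = (-6 + V)/((2*r)) = (-6 + V)*(1/(2*r)) = (-6 + V)/(2*r))
R(Q, 7)/(6 - 13) = ((½)*(-6 + 7)/(-9))/(6 - 13) = ((½)*(-⅑)*1)/(-7) = -⅐*(-1/18) = 1/126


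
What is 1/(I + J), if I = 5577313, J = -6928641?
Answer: -1/1351328 ≈ -7.4001e-7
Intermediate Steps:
1/(I + J) = 1/(5577313 - 6928641) = 1/(-1351328) = -1/1351328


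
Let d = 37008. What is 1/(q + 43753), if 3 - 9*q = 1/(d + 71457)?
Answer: 976185/42711347699 ≈ 2.2855e-5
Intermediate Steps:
q = 325394/976185 (q = ⅓ - 1/(9*(37008 + 71457)) = ⅓ - ⅑/108465 = ⅓ - ⅑*1/108465 = ⅓ - 1/976185 = 325394/976185 ≈ 0.33333)
1/(q + 43753) = 1/(325394/976185 + 43753) = 1/(42711347699/976185) = 976185/42711347699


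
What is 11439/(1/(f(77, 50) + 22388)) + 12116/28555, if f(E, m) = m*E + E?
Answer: 8595548585291/28555 ≈ 3.0102e+8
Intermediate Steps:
f(E, m) = E + E*m (f(E, m) = E*m + E = E + E*m)
11439/(1/(f(77, 50) + 22388)) + 12116/28555 = 11439/(1/(77*(1 + 50) + 22388)) + 12116/28555 = 11439/(1/(77*51 + 22388)) + 12116*(1/28555) = 11439/(1/(3927 + 22388)) + 12116/28555 = 11439/(1/26315) + 12116/28555 = 11439*26315 + 12116/28555 = 301017285 + 12116/28555 = 8595548585291/28555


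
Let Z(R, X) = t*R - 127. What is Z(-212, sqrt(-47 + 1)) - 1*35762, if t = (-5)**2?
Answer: -41189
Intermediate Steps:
t = 25
Z(R, X) = -127 + 25*R (Z(R, X) = 25*R - 127 = -127 + 25*R)
Z(-212, sqrt(-47 + 1)) - 1*35762 = (-127 + 25*(-212)) - 1*35762 = (-127 - 5300) - 35762 = -5427 - 35762 = -41189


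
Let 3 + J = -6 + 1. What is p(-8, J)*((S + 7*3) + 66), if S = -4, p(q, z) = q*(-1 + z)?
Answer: 5976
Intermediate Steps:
J = -8 (J = -3 + (-6 + 1) = -3 - 5 = -8)
p(-8, J)*((S + 7*3) + 66) = (-8*(-1 - 8))*((-4 + 7*3) + 66) = (-8*(-9))*((-4 + 21) + 66) = 72*(17 + 66) = 72*83 = 5976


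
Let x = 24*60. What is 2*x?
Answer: 2880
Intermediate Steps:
x = 1440
2*x = 2*1440 = 2880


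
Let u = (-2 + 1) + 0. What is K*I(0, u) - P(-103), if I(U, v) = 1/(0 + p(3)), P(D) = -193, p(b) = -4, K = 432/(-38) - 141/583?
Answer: 8680051/44308 ≈ 195.90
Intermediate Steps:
K = -128607/11077 (K = 432*(-1/38) - 141*1/583 = -216/19 - 141/583 = -128607/11077 ≈ -11.610)
u = -1 (u = -1 + 0 = -1)
I(U, v) = -¼ (I(U, v) = 1/(0 - 4) = 1/(-4) = -¼)
K*I(0, u) - P(-103) = -128607/11077*(-¼) - 1*(-193) = 128607/44308 + 193 = 8680051/44308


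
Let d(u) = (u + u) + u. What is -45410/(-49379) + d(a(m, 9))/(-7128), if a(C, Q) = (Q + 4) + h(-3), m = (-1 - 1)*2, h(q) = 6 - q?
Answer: 4854901/5332932 ≈ 0.91036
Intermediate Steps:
m = -4 (m = -2*2 = -4)
a(C, Q) = 13 + Q (a(C, Q) = (Q + 4) + (6 - 1*(-3)) = (4 + Q) + (6 + 3) = (4 + Q) + 9 = 13 + Q)
d(u) = 3*u (d(u) = 2*u + u = 3*u)
-45410/(-49379) + d(a(m, 9))/(-7128) = -45410/(-49379) + (3*(13 + 9))/(-7128) = -45410*(-1/49379) + (3*22)*(-1/7128) = 45410/49379 + 66*(-1/7128) = 45410/49379 - 1/108 = 4854901/5332932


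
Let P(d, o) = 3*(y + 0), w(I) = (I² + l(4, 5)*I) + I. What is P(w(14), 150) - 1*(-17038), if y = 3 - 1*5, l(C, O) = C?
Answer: 17032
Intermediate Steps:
w(I) = I² + 5*I (w(I) = (I² + 4*I) + I = I² + 5*I)
y = -2 (y = 3 - 5 = -2)
P(d, o) = -6 (P(d, o) = 3*(-2 + 0) = 3*(-2) = -6)
P(w(14), 150) - 1*(-17038) = -6 - 1*(-17038) = -6 + 17038 = 17032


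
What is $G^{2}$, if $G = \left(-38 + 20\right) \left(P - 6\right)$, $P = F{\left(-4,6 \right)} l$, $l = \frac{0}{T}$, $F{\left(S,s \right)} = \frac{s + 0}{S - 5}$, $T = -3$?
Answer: $11664$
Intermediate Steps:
$F{\left(S,s \right)} = \frac{s}{-5 + S}$
$l = 0$ ($l = \frac{0}{-3} = 0 \left(- \frac{1}{3}\right) = 0$)
$P = 0$ ($P = \frac{6}{-5 - 4} \cdot 0 = \frac{6}{-9} \cdot 0 = 6 \left(- \frac{1}{9}\right) 0 = \left(- \frac{2}{3}\right) 0 = 0$)
$G = 108$ ($G = \left(-38 + 20\right) \left(0 - 6\right) = \left(-18\right) \left(-6\right) = 108$)
$G^{2} = 108^{2} = 11664$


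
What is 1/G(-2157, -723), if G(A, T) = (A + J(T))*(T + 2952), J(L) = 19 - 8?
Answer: -1/4783434 ≈ -2.0905e-7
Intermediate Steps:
J(L) = 11
G(A, T) = (11 + A)*(2952 + T) (G(A, T) = (A + 11)*(T + 2952) = (11 + A)*(2952 + T))
1/G(-2157, -723) = 1/(32472 + 11*(-723) + 2952*(-2157) - 2157*(-723)) = 1/(32472 - 7953 - 6367464 + 1559511) = 1/(-4783434) = -1/4783434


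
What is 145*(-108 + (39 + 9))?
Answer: -8700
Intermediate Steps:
145*(-108 + (39 + 9)) = 145*(-108 + 48) = 145*(-60) = -8700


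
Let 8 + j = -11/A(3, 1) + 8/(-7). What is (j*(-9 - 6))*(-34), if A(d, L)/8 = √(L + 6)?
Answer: -32640/7 - 2805*√7/28 ≈ -4927.9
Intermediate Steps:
A(d, L) = 8*√(6 + L) (A(d, L) = 8*√(L + 6) = 8*√(6 + L))
j = -64/7 - 11*√7/56 (j = -8 + (-11*1/(8*√(6 + 1)) + 8/(-7)) = -8 + (-11*√7/56 + 8*(-⅐)) = -8 + (-11*√7/56 - 8/7) = -8 + (-8/7 - 11*√7/56) = -64/7 - 11*√7/56 ≈ -9.6626)
(j*(-9 - 6))*(-34) = ((-64/7 - 11*√7/56)*(-9 - 6))*(-34) = ((-64/7 - 11*√7/56)*(-15))*(-34) = (960/7 + 165*√7/56)*(-34) = -32640/7 - 2805*√7/28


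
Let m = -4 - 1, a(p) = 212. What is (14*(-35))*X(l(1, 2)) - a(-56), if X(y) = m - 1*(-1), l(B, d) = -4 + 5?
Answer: 1748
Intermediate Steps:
m = -5
l(B, d) = 1
X(y) = -4 (X(y) = -5 - 1*(-1) = -5 + 1 = -4)
(14*(-35))*X(l(1, 2)) - a(-56) = (14*(-35))*(-4) - 1*212 = -490*(-4) - 212 = 1960 - 212 = 1748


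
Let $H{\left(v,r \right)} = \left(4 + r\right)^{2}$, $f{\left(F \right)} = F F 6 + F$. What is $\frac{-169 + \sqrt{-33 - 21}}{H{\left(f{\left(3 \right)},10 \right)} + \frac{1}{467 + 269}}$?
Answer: $- \frac{124384}{144257} + \frac{2208 i \sqrt{6}}{144257} \approx -0.86224 + 0.037492 i$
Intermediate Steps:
$f{\left(F \right)} = F + 6 F^{2}$ ($f{\left(F \right)} = F^{2} \cdot 6 + F = 6 F^{2} + F = F + 6 F^{2}$)
$\frac{-169 + \sqrt{-33 - 21}}{H{\left(f{\left(3 \right)},10 \right)} + \frac{1}{467 + 269}} = \frac{-169 + \sqrt{-33 - 21}}{\left(4 + 10\right)^{2} + \frac{1}{467 + 269}} = \frac{-169 + \sqrt{-54}}{14^{2} + \frac{1}{736}} = \frac{-169 + 3 i \sqrt{6}}{196 + \frac{1}{736}} = \frac{-169 + 3 i \sqrt{6}}{\frac{144257}{736}} = \left(-169 + 3 i \sqrt{6}\right) \frac{736}{144257} = - \frac{124384}{144257} + \frac{2208 i \sqrt{6}}{144257}$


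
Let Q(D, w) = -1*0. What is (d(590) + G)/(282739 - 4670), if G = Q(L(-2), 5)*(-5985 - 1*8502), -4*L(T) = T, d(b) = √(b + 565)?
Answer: √1155/278069 ≈ 0.00012222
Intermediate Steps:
d(b) = √(565 + b)
L(T) = -T/4
Q(D, w) = 0
G = 0 (G = 0*(-5985 - 1*8502) = 0*(-5985 - 8502) = 0*(-14487) = 0)
(d(590) + G)/(282739 - 4670) = (√(565 + 590) + 0)/(282739 - 4670) = (√1155 + 0)/278069 = √1155*(1/278069) = √1155/278069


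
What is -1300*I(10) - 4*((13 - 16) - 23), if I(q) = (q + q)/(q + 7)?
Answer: -24232/17 ≈ -1425.4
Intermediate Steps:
I(q) = 2*q/(7 + q) (I(q) = (2*q)/(7 + q) = 2*q/(7 + q))
-1300*I(10) - 4*((13 - 16) - 23) = -2600*10/(7 + 10) - 4*((13 - 16) - 23) = -2600*10/17 - 4*(-3 - 23) = -2600*10/17 - 4*(-26) = -1300*20/17 + 104 = -26000/17 + 104 = -24232/17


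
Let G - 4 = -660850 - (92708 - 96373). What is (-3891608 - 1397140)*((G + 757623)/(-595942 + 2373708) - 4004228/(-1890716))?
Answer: -4831593707429439720/420156327557 ≈ -1.1500e+7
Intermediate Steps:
G = -657181 (G = 4 + (-660850 - (92708 - 96373)) = 4 + (-660850 - 1*(-3665)) = 4 + (-660850 + 3665) = 4 - 657185 = -657181)
(-3891608 - 1397140)*((G + 757623)/(-595942 + 2373708) - 4004228/(-1890716)) = (-3891608 - 1397140)*((-657181 + 757623)/(-595942 + 2373708) - 4004228/(-1890716)) = -5288748*(100442/1777766 - 4004228*(-1/1890716)) = -5288748*(100442*(1/1777766) + 1001057/472679) = -5288748*(50221/888883 + 1001057/472679) = -5288748*913560961390/420156327557 = -4831593707429439720/420156327557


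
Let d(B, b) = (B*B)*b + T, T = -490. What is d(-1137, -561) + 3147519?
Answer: -722096380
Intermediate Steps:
d(B, b) = -490 + b*B² (d(B, b) = (B*B)*b - 490 = B²*b - 490 = b*B² - 490 = -490 + b*B²)
d(-1137, -561) + 3147519 = (-490 - 561*(-1137)²) + 3147519 = (-490 - 561*1292769) + 3147519 = (-490 - 725243409) + 3147519 = -725243899 + 3147519 = -722096380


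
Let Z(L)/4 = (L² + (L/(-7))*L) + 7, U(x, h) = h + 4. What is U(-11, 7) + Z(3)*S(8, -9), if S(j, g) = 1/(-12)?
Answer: 128/21 ≈ 6.0952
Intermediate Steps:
U(x, h) = 4 + h
S(j, g) = -1/12
Z(L) = 28 + 24*L²/7 (Z(L) = 4*((L² + (L/(-7))*L) + 7) = 4*((L² + (L*(-⅐))*L) + 7) = 4*((L² + (-L/7)*L) + 7) = 4*((L² - L²/7) + 7) = 4*(6*L²/7 + 7) = 4*(7 + 6*L²/7) = 28 + 24*L²/7)
U(-11, 7) + Z(3)*S(8, -9) = (4 + 7) + (28 + (24/7)*3²)*(-1/12) = 11 + (28 + (24/7)*9)*(-1/12) = 11 + (28 + 216/7)*(-1/12) = 11 + (412/7)*(-1/12) = 11 - 103/21 = 128/21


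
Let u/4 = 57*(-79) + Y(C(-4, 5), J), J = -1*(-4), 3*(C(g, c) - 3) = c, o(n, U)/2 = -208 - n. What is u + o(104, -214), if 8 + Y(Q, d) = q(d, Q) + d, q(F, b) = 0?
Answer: -18652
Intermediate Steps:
o(n, U) = -416 - 2*n (o(n, U) = 2*(-208 - n) = -416 - 2*n)
C(g, c) = 3 + c/3
J = 4
Y(Q, d) = -8 + d (Y(Q, d) = -8 + (0 + d) = -8 + d)
u = -18028 (u = 4*(57*(-79) + (-8 + 4)) = 4*(-4503 - 4) = 4*(-4507) = -18028)
u + o(104, -214) = -18028 + (-416 - 2*104) = -18028 + (-416 - 208) = -18028 - 624 = -18652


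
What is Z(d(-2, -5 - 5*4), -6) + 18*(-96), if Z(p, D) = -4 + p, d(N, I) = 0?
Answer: -1732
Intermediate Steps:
Z(d(-2, -5 - 5*4), -6) + 18*(-96) = (-4 + 0) + 18*(-96) = -4 - 1728 = -1732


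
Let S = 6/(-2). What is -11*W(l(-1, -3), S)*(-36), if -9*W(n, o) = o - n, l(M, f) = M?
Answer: 88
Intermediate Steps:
S = -3 (S = 6*(-½) = -3)
W(n, o) = -o/9 + n/9 (W(n, o) = -(o - n)/9 = -o/9 + n/9)
-11*W(l(-1, -3), S)*(-36) = -11*(-⅑*(-3) + (⅑)*(-1))*(-36) = -11*(⅓ - ⅑)*(-36) = -11*2/9*(-36) = -22/9*(-36) = 88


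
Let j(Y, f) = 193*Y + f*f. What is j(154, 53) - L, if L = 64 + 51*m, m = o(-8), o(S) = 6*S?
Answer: 34915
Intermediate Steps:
m = -48 (m = 6*(-8) = -48)
j(Y, f) = f² + 193*Y (j(Y, f) = 193*Y + f² = f² + 193*Y)
L = -2384 (L = 64 + 51*(-48) = 64 - 2448 = -2384)
j(154, 53) - L = (53² + 193*154) - 1*(-2384) = (2809 + 29722) + 2384 = 32531 + 2384 = 34915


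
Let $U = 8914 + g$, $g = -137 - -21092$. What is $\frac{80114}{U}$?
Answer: $\frac{80114}{29869} \approx 2.6822$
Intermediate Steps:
$g = 20955$ ($g = -137 + 21092 = 20955$)
$U = 29869$ ($U = 8914 + 20955 = 29869$)
$\frac{80114}{U} = \frac{80114}{29869}$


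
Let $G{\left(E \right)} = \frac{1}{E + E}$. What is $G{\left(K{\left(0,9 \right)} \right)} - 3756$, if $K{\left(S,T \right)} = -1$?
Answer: $- \frac{7513}{2} \approx -3756.5$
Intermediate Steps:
$G{\left(E \right)} = \frac{1}{2 E}$
$G{\left(K{\left(0,9 \right)} \right)} - 3756 = \frac{1}{2 \left(-1\right)} - 3756 = \frac{1}{2} \left(-1\right) - 3756 = - \frac{1}{2} - 3756 = - \frac{7513}{2}$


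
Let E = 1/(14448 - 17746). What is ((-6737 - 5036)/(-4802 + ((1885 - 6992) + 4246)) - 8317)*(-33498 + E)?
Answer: 2601023225922095/9338287 ≈ 2.7853e+8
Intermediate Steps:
E = -1/3298 (E = 1/(-3298) = -1/3298 ≈ -0.00030321)
((-6737 - 5036)/(-4802 + ((1885 - 6992) + 4246)) - 8317)*(-33498 + E) = ((-6737 - 5036)/(-4802 + ((1885 - 6992) + 4246)) - 8317)*(-33498 - 1/3298) = (-11773/(-4802 + (-5107 + 4246)) - 8317)*(-110476405/3298) = (-11773/(-4802 - 861) - 8317)*(-110476405/3298) = (-11773/(-5663) - 8317)*(-110476405/3298) = (-11773*(-1/5663) - 8317)*(-110476405/3298) = (11773/5663 - 8317)*(-110476405/3298) = -47087398/5663*(-110476405/3298) = 2601023225922095/9338287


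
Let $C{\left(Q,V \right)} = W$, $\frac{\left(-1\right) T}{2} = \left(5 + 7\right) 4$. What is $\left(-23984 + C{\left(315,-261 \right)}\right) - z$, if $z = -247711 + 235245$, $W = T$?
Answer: $-11614$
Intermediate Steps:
$T = -96$ ($T = - 2 \left(5 + 7\right) 4 = - 2 \cdot 12 \cdot 4 = \left(-2\right) 48 = -96$)
$W = -96$
$C{\left(Q,V \right)} = -96$
$z = -12466$
$\left(-23984 + C{\left(315,-261 \right)}\right) - z = \left(-23984 - 96\right) - -12466 = -24080 + 12466 = -11614$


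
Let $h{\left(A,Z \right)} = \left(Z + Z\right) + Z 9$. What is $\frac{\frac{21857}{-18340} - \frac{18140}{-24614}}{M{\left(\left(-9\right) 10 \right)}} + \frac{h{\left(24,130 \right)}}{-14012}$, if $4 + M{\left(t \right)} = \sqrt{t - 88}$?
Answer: $- \frac{57321804094}{618502868795} + \frac{102650299 i \sqrt{178}}{43787813720} \approx -0.092678 + 0.031276 i$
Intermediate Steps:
$h{\left(A,Z \right)} = 11 Z$ ($h{\left(A,Z \right)} = 2 Z + 9 Z = 11 Z$)
$M{\left(t \right)} = -4 + \sqrt{-88 + t}$ ($M{\left(t \right)} = -4 + \sqrt{t - 88} = -4 + \sqrt{-88 + t}$)
$\frac{\frac{21857}{-18340} - \frac{18140}{-24614}}{M{\left(\left(-9\right) 10 \right)}} + \frac{h{\left(24,130 \right)}}{-14012} = \frac{\frac{21857}{-18340} - \frac{18140}{-24614}}{-4 + \sqrt{-88 - 90}} + \frac{11 \cdot 130}{-14012} = \frac{21857 \left(- \frac{1}{18340}\right) - - \frac{9070}{12307}}{-4 + \sqrt{-88 - 90}} + 1430 \left(- \frac{1}{14012}\right) = \frac{- \frac{21857}{18340} + \frac{9070}{12307}}{-4 + \sqrt{-178}} - \frac{715}{7006} = - \frac{102650299}{225710380 \left(-4 + i \sqrt{178}\right)} - \frac{715}{7006} = - \frac{715}{7006} - \frac{102650299}{225710380 \left(-4 + i \sqrt{178}\right)}$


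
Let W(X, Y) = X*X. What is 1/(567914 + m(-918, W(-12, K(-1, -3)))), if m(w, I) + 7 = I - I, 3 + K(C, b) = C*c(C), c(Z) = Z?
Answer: 1/567907 ≈ 1.7609e-6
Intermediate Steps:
K(C, b) = -3 + C² (K(C, b) = -3 + C*C = -3 + C²)
W(X, Y) = X²
m(w, I) = -7 (m(w, I) = -7 + (I - I) = -7 + 0 = -7)
1/(567914 + m(-918, W(-12, K(-1, -3)))) = 1/(567914 - 7) = 1/567907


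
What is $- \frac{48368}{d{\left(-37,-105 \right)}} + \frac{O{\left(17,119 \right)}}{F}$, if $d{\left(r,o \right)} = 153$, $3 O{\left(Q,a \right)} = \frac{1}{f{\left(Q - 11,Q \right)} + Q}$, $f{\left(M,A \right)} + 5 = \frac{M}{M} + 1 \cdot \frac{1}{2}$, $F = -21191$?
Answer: $- \frac{9224696626}{29180007} \approx -316.13$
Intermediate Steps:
$f{\left(M,A \right)} = - \frac{7}{2}$ ($f{\left(M,A \right)} = -5 + \left(\frac{M}{M} + 1 \cdot \frac{1}{2}\right) = -5 + \left(1 + 1 \cdot \frac{1}{2}\right) = -5 + \left(1 + \frac{1}{2}\right) = -5 + \frac{3}{2} = - \frac{7}{2}$)
$O{\left(Q,a \right)} = \frac{1}{3 \left(- \frac{7}{2} + Q\right)}$
$- \frac{48368}{d{\left(-37,-105 \right)}} + \frac{O{\left(17,119 \right)}}{F} = - \frac{48368}{153} + \frac{\frac{2}{3} \frac{1}{-7 + 2 \cdot 17}}{-21191} = \left(-48368\right) \frac{1}{153} + \frac{2}{3 \left(-7 + 34\right)} \left(- \frac{1}{21191}\right) = - \frac{48368}{153} + \frac{2}{3 \cdot 27} \left(- \frac{1}{21191}\right) = - \frac{48368}{153} + \frac{2}{3} \cdot \frac{1}{27} \left(- \frac{1}{21191}\right) = - \frac{48368}{153} + \frac{2}{81} \left(- \frac{1}{21191}\right) = - \frac{48368}{153} - \frac{2}{1716471} = - \frac{9224696626}{29180007}$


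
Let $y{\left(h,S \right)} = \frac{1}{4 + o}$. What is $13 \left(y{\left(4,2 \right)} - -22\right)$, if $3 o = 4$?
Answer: $\frac{4615}{16} \approx 288.44$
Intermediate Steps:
$o = \frac{4}{3}$ ($o = \frac{1}{3} \cdot 4 = \frac{4}{3} \approx 1.3333$)
$y{\left(h,S \right)} = \frac{3}{16}$ ($y{\left(h,S \right)} = \frac{1}{4 + \frac{4}{3}} = \frac{1}{\frac{16}{3}} = \frac{3}{16}$)
$13 \left(y{\left(4,2 \right)} - -22\right) = 13 \left(\frac{3}{16} - -22\right) = 13 \left(\frac{3}{16} + 22\right) = 13 \cdot \frac{355}{16} = \frac{4615}{16}$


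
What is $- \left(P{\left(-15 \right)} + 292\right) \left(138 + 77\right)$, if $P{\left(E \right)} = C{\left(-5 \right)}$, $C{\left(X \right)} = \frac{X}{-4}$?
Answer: $- \frac{252195}{4} \approx -63049.0$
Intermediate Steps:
$C{\left(X \right)} = - \frac{X}{4}$ ($C{\left(X \right)} = X \left(- \frac{1}{4}\right) = - \frac{X}{4}$)
$P{\left(E \right)} = \frac{5}{4}$ ($P{\left(E \right)} = \left(- \frac{1}{4}\right) \left(-5\right) = \frac{5}{4}$)
$- \left(P{\left(-15 \right)} + 292\right) \left(138 + 77\right) = - \left(\frac{5}{4} + 292\right) \left(138 + 77\right) = - \frac{1173 \cdot 215}{4} = \left(-1\right) \frac{252195}{4} = - \frac{252195}{4}$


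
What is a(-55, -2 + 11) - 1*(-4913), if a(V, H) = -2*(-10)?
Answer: 4933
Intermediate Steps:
a(V, H) = 20
a(-55, -2 + 11) - 1*(-4913) = 20 - 1*(-4913) = 20 + 4913 = 4933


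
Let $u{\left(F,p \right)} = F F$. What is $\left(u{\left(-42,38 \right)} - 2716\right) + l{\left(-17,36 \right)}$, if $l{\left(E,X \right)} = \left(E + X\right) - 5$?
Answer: $-938$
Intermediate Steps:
$l{\left(E,X \right)} = -5 + E + X$
$u{\left(F,p \right)} = F^{2}$
$\left(u{\left(-42,38 \right)} - 2716\right) + l{\left(-17,36 \right)} = \left(\left(-42\right)^{2} - 2716\right) - -14 = \left(1764 - 2716\right) + 14 = -952 + 14 = -938$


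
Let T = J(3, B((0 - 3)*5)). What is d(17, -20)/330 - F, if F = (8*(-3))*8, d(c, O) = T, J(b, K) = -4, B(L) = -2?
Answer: 31678/165 ≈ 191.99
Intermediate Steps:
T = -4
d(c, O) = -4
F = -192 (F = -24*8 = -192)
d(17, -20)/330 - F = -4/330 - 1*(-192) = -4*1/330 + 192 = -2/165 + 192 = 31678/165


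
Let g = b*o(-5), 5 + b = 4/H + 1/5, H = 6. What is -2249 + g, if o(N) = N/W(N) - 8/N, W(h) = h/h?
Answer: -167621/75 ≈ -2234.9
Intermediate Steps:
W(h) = 1
o(N) = N - 8/N (o(N) = N/1 - 8/N = N*1 - 8/N = N - 8/N)
b = -62/15 (b = -5 + (4/6 + 1/5) = -5 + (4*(⅙) + 1*(⅕)) = -5 + (⅔ + ⅕) = -5 + 13/15 = -62/15 ≈ -4.1333)
g = 1054/75 (g = -62*(-5 - 8/(-5))/15 = -62*(-5 - 8*(-⅕))/15 = -62*(-5 + 8/5)/15 = -62/15*(-17/5) = 1054/75 ≈ 14.053)
-2249 + g = -2249 + 1054/75 = -167621/75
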